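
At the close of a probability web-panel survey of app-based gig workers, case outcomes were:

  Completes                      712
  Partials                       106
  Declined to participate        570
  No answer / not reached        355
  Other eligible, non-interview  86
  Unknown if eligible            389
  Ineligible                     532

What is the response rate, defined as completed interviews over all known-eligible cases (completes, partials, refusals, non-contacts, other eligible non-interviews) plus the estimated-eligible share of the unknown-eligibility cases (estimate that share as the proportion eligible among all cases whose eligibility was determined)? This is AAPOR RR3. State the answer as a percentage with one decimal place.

33.4%

Top → 712
Determined eligible → 712 + 106 + 570 + 355 + 86 = 1829
e = 1829 / (1829 + 532) = 1829 / 2361 = 0.7747
Estimated eligible among unknowns → 0.7747 × 389 = 301.36
Denom → 1829 + 301.36 = 2130.36
RR3 = 712 / 2130.36 = 0.3342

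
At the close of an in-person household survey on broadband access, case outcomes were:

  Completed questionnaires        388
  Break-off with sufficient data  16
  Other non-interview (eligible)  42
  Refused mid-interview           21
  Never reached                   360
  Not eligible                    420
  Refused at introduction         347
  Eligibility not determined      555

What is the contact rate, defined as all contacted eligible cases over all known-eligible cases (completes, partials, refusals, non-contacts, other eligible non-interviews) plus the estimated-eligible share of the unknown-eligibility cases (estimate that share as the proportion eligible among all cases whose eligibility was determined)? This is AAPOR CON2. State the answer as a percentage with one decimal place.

51.4%

Declined to participate = 347 + 21 = 368
Num → 388 + 16 + 368 + 42 = 814
Known eligible → 388 + 16 + 368 + 360 + 42 = 1174
e = 1174 / (1174 + 420) = 1174 / 1594 = 0.7365
e × U → 0.7365 × 555 = 408.76
Base → 1174 + 408.76 = 1582.76
CON2 = 814 / 1582.76 = 0.5143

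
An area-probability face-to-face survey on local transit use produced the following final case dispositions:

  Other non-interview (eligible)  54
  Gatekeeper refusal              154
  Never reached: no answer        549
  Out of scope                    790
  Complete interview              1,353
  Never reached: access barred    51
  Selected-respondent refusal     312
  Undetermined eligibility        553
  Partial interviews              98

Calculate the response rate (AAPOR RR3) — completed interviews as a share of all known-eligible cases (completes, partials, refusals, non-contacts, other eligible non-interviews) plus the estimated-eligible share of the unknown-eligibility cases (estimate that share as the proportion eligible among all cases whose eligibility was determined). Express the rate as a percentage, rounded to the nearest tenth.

Refused = 154 + 312 = 466
Never reached = 549 + 51 = 600
Numerator: 1353
Known eligible: 1353 + 98 + 466 + 600 + 54 = 2571
e = 2571 / (2571 + 790) = 2571 / 3361 = 0.7650
e × U: 0.7650 × 553 = 423.05
Denominator: 2571 + 423.05 = 2994.05
RR3 = 1353 / 2994.05 = 0.4519

45.2%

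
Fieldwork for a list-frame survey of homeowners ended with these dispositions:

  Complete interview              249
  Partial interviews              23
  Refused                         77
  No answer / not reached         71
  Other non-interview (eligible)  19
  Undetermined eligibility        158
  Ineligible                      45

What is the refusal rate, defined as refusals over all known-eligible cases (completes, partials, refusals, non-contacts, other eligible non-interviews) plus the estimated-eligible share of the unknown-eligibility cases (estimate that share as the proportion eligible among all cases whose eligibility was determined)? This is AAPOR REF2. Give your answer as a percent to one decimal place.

Top: 77
Eligible (known): 249 + 23 + 77 + 71 + 19 = 439
e = 439 / (439 + 45) = 439 / 484 = 0.9070
Eligible share of unknowns: 0.9070 × 158 = 143.31
Denominator: 439 + 143.31 = 582.31
REF2 = 77 / 582.31 = 0.1322

13.2%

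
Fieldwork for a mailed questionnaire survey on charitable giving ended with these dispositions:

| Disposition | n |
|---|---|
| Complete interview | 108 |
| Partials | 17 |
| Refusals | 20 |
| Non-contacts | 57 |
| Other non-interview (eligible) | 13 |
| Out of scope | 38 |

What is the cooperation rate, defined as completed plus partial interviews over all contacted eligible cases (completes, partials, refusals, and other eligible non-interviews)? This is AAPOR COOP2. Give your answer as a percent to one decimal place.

79.1%

Top: 108 + 17 = 125
Base: 108 + 17 + 20 + 13 = 158
COOP2 = 125 / 158 = 0.7911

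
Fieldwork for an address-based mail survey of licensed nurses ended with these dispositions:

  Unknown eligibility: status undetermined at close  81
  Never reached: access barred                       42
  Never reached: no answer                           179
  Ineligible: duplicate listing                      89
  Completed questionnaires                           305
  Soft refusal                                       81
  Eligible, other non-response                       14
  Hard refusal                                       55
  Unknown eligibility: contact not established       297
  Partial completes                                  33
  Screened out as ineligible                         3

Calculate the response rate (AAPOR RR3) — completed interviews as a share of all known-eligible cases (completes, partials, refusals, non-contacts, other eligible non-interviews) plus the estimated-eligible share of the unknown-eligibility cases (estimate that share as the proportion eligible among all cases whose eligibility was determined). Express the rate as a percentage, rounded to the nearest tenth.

Refused = 55 + 81 = 136
Non-contacts = 179 + 42 = 221
Eligibility not determined = 297 + 81 = 378
Screened out, ineligible = 3 + 89 = 92
Top = 305
Known eligible = 305 + 33 + 136 + 221 + 14 = 709
e = 709 / (709 + 92) = 709 / 801 = 0.8851
e × U = 0.8851 × 378 = 334.57
Base = 709 + 334.57 = 1043.57
RR3 = 305 / 1043.57 = 0.2923

29.2%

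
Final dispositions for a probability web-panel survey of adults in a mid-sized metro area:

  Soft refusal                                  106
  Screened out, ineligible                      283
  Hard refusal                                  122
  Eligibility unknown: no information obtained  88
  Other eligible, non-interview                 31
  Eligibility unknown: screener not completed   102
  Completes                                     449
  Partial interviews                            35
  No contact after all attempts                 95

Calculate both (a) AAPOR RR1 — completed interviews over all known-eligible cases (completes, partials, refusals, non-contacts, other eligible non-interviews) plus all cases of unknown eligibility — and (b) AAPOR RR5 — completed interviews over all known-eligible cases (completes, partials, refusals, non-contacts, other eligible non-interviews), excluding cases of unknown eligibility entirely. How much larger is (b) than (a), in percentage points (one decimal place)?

Declined to participate = 122 + 106 = 228
Unknown eligibility = 102 + 88 = 190
Top: 449
Denom: 449 + 35 + 228 + 95 + 31 + 190 = 1028
RR1 = 449 / 1028 = 0.4368
Denom: 449 + 35 + 228 + 95 + 31 = 838
RR5 = 449 / 838 = 0.5358
Difference = 53.58 − 43.68 = 9.90 percentage points

9.9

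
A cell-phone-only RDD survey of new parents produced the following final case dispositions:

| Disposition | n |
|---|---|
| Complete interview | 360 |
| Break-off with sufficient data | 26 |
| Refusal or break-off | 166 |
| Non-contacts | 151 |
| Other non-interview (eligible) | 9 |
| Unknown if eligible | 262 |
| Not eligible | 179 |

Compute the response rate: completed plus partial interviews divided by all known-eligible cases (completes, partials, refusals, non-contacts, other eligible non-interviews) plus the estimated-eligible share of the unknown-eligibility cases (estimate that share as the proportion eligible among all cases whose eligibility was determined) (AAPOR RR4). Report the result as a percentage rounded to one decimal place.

Top = 360 + 26 = 386
Known eligible = 360 + 26 + 166 + 151 + 9 = 712
e = 712 / (712 + 179) = 712 / 891 = 0.7991
Estimated eligible among unknowns = 0.7991 × 262 = 209.36
Denom = 712 + 209.36 = 921.36
RR4 = 386 / 921.36 = 0.4189

41.9%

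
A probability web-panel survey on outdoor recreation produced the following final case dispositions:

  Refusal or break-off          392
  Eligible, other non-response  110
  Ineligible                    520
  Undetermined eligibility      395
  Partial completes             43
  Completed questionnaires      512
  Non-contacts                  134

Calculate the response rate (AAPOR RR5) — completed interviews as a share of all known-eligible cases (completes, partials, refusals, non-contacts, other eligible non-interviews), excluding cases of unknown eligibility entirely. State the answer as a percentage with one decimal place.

43.0%

Num: 512
Denominator: 512 + 43 + 392 + 134 + 110 = 1191
RR5 = 512 / 1191 = 0.4299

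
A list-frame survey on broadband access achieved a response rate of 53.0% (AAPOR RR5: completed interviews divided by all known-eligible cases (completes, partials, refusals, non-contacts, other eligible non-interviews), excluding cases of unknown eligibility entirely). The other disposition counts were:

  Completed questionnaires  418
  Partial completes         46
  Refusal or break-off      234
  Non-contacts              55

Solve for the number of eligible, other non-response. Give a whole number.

36

RR5 = 418 / D = 0.530
D = 418 / 0.530 = 788.7
Other denominator terms total 753
eligible, other non-response = 788.7 − 753 ≈ 36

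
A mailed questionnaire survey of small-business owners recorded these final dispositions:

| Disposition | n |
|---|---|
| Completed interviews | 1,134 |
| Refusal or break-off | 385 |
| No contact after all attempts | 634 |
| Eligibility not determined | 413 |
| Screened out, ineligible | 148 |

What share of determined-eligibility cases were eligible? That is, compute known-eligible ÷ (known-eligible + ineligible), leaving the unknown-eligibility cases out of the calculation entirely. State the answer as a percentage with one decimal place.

93.6%

Known eligible → 1134 + 385 + 634 = 2153
e = 2153 / (2153 + 148) = 2153 / 2301 = 0.9357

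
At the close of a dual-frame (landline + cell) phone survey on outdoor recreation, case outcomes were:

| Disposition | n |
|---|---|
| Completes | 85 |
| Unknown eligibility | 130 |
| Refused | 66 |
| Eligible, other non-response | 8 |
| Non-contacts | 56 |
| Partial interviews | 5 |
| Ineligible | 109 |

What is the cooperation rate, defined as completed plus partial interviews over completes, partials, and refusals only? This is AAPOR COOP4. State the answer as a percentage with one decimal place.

Numerator → 85 + 5 = 90
Denominator → 85 + 5 + 66 = 156
COOP4 = 90 / 156 = 0.5769

57.7%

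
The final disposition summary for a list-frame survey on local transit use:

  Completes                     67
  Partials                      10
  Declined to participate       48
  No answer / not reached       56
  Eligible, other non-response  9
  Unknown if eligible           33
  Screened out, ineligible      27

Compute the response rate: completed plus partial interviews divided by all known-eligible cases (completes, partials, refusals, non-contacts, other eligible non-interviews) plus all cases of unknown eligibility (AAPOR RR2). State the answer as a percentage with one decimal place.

34.5%

Num = 67 + 10 = 77
Base = 67 + 10 + 48 + 56 + 9 + 33 = 223
RR2 = 77 / 223 = 0.3453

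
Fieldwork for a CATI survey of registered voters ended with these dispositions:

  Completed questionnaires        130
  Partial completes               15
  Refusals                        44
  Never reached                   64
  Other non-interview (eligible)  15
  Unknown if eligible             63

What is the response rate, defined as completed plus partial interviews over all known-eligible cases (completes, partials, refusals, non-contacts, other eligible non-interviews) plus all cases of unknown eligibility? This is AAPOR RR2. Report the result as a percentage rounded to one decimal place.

Num: 130 + 15 = 145
Denom: 130 + 15 + 44 + 64 + 15 + 63 = 331
RR2 = 145 / 331 = 0.4381

43.8%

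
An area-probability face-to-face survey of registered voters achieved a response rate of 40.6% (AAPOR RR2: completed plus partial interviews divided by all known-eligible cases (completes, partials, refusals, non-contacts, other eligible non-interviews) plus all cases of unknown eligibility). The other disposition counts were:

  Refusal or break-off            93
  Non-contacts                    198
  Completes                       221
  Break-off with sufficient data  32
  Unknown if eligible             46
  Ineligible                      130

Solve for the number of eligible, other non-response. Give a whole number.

Num → 221 + 32 = 253
RR2 = 253 / D = 0.406
D = 253 / 0.406 = 623.2
Rest of base = 590
eligible, other non-response = 623.2 − 590 ≈ 33

33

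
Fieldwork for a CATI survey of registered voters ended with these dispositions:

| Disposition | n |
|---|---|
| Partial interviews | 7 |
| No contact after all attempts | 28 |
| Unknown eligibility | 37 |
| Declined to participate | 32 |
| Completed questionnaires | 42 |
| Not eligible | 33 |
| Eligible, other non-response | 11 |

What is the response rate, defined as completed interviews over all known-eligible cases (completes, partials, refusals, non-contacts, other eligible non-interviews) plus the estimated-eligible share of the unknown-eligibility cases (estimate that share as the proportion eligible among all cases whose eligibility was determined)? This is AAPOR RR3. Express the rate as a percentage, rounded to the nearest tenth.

28.2%

Numerator → 42
Determined eligible → 42 + 7 + 32 + 28 + 11 = 120
e = 120 / (120 + 33) = 120 / 153 = 0.7843
e × U → 0.7843 × 37 = 29.02
Denom → 120 + 29.02 = 149.02
RR3 = 42 / 149.02 = 0.2818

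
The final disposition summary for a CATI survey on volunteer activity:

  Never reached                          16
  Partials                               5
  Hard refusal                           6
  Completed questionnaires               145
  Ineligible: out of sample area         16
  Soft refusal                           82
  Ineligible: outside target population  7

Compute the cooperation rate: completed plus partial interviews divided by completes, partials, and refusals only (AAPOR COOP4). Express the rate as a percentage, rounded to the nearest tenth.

63.0%

Declined to participate = 6 + 82 = 88
Screened out, ineligible = 7 + 16 = 23
Top = 145 + 5 = 150
Denominator = 145 + 5 + 88 = 238
COOP4 = 150 / 238 = 0.6303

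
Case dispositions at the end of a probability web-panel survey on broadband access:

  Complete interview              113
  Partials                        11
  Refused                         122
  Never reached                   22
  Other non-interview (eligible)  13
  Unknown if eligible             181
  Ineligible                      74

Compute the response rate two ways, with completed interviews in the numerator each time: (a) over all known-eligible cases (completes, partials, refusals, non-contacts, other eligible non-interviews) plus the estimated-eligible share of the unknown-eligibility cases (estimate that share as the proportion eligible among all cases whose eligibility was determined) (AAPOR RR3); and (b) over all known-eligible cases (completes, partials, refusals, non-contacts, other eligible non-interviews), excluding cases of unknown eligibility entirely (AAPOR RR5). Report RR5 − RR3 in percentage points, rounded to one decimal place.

13.6

Top: 113
Known eligible: 113 + 11 + 122 + 22 + 13 = 281
e = 281 / (281 + 74) = 281 / 355 = 0.7915
e × U: 0.7915 × 181 = 143.26
Denominator: 281 + 143.26 = 424.26
RR3 = 113 / 424.26 = 0.2663
Denominator: 113 + 11 + 122 + 22 + 13 = 281
RR5 = 113 / 281 = 0.4021
Difference = 40.21 − 26.63 = 13.58 percentage points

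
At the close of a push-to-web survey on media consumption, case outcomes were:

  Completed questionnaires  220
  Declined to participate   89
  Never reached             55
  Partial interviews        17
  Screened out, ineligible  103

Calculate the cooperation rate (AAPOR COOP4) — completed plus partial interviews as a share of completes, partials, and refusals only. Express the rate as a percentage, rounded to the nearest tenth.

72.7%

Num → 220 + 17 = 237
Base → 220 + 17 + 89 = 326
COOP4 = 237 / 326 = 0.7270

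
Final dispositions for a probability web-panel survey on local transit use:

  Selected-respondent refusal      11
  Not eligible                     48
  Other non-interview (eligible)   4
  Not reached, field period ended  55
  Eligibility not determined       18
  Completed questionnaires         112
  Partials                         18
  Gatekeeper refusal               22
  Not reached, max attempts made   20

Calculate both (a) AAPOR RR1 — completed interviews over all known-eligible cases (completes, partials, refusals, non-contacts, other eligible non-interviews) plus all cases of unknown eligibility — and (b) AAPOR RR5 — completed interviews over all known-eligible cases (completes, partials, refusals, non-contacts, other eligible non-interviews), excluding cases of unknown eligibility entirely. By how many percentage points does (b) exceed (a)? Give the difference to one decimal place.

3.2

Refusal or break-off = 22 + 11 = 33
No answer / not reached = 55 + 20 = 75
Num → 112
Denom → 112 + 18 + 33 + 75 + 4 + 18 = 260
RR1 = 112 / 260 = 0.4308
Denom → 112 + 18 + 33 + 75 + 4 = 242
RR5 = 112 / 242 = 0.4628
Difference = 46.28 − 43.08 = 3.20 percentage points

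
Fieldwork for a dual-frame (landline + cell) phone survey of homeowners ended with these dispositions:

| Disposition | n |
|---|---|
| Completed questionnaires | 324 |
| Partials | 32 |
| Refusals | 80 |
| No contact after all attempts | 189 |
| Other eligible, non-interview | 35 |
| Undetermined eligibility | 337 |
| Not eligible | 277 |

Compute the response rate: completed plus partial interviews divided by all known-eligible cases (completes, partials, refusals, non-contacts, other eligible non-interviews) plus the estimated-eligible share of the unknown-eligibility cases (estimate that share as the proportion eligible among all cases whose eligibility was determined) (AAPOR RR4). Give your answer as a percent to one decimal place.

39.7%

Num = 324 + 32 = 356
Determined eligible = 324 + 32 + 80 + 189 + 35 = 660
e = 660 / (660 + 277) = 660 / 937 = 0.7044
Eligible share of unknowns = 0.7044 × 337 = 237.38
Denominator = 660 + 237.38 = 897.38
RR4 = 356 / 897.38 = 0.3967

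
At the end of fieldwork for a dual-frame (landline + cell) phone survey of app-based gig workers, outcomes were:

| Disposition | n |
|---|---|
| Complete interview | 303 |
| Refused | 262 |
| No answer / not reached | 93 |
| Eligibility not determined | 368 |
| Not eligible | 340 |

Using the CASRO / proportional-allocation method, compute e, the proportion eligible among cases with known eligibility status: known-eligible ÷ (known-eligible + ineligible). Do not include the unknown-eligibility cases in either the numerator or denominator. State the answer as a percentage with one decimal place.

65.9%

Determined eligible: 303 + 262 + 93 = 658
e = 658 / (658 + 340) = 658 / 998 = 0.6593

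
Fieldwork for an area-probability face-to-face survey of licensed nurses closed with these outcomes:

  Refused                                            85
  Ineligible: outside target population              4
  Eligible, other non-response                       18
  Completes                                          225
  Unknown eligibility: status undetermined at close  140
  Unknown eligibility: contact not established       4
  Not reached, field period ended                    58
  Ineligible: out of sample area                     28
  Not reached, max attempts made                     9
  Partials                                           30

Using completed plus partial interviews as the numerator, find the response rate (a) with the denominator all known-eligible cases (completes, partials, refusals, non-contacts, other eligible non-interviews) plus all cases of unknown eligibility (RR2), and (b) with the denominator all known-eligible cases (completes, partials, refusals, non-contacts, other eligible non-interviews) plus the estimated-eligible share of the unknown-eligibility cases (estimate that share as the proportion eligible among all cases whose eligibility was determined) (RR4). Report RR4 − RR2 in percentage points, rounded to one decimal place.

Non-contacts = 58 + 9 = 67
Unknown if eligible = 4 + 140 = 144
Ineligible = 4 + 28 = 32
Numerator: 225 + 30 = 255
Denom: 225 + 30 + 85 + 67 + 18 + 144 = 569
RR2 = 255 / 569 = 0.4482
Eligible (known): 225 + 30 + 85 + 67 + 18 = 425
e = 425 / (425 + 32) = 425 / 457 = 0.9300
Estimated eligible among unknowns: 0.9300 × 144 = 133.92
Denom: 425 + 133.92 = 558.92
RR4 = 255 / 558.92 = 0.4562
Difference = 45.62 − 44.82 = 0.80 percentage points

0.8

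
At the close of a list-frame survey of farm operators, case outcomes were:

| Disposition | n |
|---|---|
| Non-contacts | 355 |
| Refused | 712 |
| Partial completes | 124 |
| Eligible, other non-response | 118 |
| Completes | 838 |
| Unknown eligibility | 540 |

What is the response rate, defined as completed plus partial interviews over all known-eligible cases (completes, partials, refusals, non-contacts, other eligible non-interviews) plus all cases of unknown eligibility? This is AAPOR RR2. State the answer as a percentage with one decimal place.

35.8%

Num → 838 + 124 = 962
Base → 838 + 124 + 712 + 355 + 118 + 540 = 2687
RR2 = 962 / 2687 = 0.3580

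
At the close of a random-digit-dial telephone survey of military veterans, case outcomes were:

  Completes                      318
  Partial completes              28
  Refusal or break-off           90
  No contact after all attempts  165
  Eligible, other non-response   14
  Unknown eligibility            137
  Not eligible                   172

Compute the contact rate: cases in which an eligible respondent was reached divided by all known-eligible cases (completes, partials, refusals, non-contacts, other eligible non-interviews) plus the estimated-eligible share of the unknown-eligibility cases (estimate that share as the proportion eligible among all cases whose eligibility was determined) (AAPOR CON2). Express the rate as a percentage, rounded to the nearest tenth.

Top → 318 + 28 + 90 + 14 = 450
Determined eligible → 318 + 28 + 90 + 165 + 14 = 615
e = 615 / (615 + 172) = 615 / 787 = 0.7814
Eligible share of unknowns → 0.7814 × 137 = 107.05
Base → 615 + 107.05 = 722.05
CON2 = 450 / 722.05 = 0.6232

62.3%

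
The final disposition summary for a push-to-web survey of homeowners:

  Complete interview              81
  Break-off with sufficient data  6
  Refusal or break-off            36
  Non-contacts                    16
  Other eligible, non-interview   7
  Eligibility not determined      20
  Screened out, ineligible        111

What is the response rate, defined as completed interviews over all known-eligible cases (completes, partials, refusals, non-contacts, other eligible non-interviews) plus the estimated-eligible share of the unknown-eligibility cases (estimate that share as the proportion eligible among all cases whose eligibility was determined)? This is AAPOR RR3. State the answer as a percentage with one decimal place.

51.5%

Top: 81
Determined eligible: 81 + 6 + 36 + 16 + 7 = 146
e = 146 / (146 + 111) = 146 / 257 = 0.5681
Eligible share of unknowns: 0.5681 × 20 = 11.36
Base: 146 + 11.36 = 157.36
RR3 = 81 / 157.36 = 0.5147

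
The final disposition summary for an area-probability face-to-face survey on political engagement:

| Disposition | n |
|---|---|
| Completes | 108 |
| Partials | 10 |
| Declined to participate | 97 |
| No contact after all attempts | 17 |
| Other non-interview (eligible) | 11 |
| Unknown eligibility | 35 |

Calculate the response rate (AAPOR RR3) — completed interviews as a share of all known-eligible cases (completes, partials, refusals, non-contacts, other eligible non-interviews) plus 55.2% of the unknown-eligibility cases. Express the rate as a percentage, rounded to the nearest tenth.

Numerator: 108
Known eligible: 108 + 10 + 97 + 17 + 11 = 243
Estimated eligible among unknowns: 0.5520 × 35 = 19.32
Denominator: 243 + 19.32 = 262.32
RR3 = 108 / 262.32 = 0.4117

41.2%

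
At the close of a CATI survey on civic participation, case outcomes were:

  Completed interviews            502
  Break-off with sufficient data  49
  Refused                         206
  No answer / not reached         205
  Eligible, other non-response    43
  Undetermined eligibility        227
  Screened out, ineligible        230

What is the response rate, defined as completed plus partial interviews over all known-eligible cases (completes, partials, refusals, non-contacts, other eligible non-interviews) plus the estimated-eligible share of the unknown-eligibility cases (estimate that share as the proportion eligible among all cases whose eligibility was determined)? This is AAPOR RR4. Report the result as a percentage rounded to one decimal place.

46.3%

Numerator → 502 + 49 = 551
Eligible (known) → 502 + 49 + 206 + 205 + 43 = 1005
e = 1005 / (1005 + 230) = 1005 / 1235 = 0.8138
Eligible share of unknowns → 0.8138 × 227 = 184.73
Base → 1005 + 184.73 = 1189.73
RR4 = 551 / 1189.73 = 0.4631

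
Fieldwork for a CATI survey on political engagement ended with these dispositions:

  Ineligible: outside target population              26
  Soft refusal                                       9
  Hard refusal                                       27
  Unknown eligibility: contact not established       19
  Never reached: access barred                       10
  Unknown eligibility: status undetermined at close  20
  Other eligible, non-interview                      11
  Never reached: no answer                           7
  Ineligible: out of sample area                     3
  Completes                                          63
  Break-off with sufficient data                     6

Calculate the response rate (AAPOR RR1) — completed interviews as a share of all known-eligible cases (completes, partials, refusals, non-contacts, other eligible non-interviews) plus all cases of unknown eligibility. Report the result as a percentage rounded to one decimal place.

Refusals = 27 + 9 = 36
No contact after all attempts = 7 + 10 = 17
Eligibility not determined = 19 + 20 = 39
Out of scope = 26 + 3 = 29
Numerator → 63
Base → 63 + 6 + 36 + 17 + 11 + 39 = 172
RR1 = 63 / 172 = 0.3663

36.6%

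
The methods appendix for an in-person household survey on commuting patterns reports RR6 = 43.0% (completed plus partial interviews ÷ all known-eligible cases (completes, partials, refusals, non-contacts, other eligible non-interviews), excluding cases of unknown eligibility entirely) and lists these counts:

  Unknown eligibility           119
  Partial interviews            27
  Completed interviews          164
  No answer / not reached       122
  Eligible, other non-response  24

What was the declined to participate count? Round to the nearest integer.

Num → 164 + 27 = 191
RR6 = 191 / D = 0.430
D = 191 / 0.430 = 444.2
Remaining denominator categories sum to 337
declined to participate = 444.2 − 337 ≈ 107

107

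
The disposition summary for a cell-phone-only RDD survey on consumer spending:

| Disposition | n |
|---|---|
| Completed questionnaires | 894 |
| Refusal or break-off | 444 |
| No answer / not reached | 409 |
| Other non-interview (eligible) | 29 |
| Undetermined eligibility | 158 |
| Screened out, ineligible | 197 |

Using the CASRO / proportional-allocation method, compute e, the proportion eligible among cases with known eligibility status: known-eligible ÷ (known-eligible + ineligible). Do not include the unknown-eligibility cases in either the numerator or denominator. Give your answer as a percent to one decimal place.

Eligible (known) → 894 + 444 + 409 + 29 = 1776
e = 1776 / (1776 + 197) = 1776 / 1973 = 0.9002

90.0%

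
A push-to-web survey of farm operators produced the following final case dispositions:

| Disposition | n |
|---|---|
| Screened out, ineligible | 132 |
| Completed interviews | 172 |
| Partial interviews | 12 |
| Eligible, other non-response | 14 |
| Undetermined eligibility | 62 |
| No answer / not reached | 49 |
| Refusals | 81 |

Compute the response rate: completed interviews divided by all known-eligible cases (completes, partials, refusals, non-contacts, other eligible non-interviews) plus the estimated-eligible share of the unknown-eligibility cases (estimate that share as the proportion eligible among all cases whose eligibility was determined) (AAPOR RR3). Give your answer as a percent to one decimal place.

Numerator = 172
Known eligible = 172 + 12 + 81 + 49 + 14 = 328
e = 328 / (328 + 132) = 328 / 460 = 0.7130
Estimated eligible among unknowns = 0.7130 × 62 = 44.21
Denom = 328 + 44.21 = 372.21
RR3 = 172 / 372.21 = 0.4621

46.2%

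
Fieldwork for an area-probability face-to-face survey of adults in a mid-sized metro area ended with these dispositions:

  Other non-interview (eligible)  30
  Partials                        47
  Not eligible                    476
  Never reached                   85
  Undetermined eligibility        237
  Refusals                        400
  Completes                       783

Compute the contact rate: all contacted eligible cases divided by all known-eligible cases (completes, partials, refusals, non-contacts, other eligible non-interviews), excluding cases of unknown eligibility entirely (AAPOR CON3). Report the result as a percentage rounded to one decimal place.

Numerator → 783 + 47 + 400 + 30 = 1260
Denominator → 783 + 47 + 400 + 85 + 30 = 1345
CON3 = 1260 / 1345 = 0.9368

93.7%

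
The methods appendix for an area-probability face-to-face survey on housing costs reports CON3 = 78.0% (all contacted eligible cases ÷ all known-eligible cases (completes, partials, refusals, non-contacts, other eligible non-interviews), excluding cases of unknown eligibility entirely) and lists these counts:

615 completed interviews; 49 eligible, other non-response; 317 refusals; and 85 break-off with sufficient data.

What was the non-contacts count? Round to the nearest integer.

Numerator → 615 + 85 + 317 + 49 = 1066
CON3 = 1066 / D = 0.780
D = 1066 / 0.780 = 1366.7
Other denominator terms total 1066
non-contacts = 1366.7 − 1066 ≈ 301

301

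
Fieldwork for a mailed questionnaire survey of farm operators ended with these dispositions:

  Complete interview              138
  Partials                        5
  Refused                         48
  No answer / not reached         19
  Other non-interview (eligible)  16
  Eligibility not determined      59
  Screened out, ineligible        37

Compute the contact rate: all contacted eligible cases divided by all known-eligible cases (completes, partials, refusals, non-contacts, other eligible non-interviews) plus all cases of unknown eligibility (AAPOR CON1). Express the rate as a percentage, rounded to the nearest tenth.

72.6%

Num: 138 + 5 + 48 + 16 = 207
Denominator: 138 + 5 + 48 + 19 + 16 + 59 = 285
CON1 = 207 / 285 = 0.7263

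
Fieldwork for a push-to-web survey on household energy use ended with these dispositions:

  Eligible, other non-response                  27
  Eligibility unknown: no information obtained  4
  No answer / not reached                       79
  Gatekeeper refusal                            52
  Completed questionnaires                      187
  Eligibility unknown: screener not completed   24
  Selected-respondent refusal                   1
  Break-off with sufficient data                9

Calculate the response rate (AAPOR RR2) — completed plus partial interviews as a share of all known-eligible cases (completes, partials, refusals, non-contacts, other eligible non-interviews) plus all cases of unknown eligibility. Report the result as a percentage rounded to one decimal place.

Refusals = 52 + 1 = 53
Unknown eligibility = 24 + 4 = 28
Top: 187 + 9 = 196
Denom: 187 + 9 + 53 + 79 + 27 + 28 = 383
RR2 = 196 / 383 = 0.5117

51.2%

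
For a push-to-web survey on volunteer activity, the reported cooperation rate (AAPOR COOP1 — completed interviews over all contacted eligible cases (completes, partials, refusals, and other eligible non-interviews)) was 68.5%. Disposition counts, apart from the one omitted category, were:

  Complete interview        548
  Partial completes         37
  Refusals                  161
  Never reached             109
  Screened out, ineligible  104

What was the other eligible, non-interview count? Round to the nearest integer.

COOP1 = 548 / D = 0.685
D = 548 / 0.685 = 800.0
Remaining denominator categories sum to 746
other eligible, non-interview = 800.0 − 746 ≈ 54

54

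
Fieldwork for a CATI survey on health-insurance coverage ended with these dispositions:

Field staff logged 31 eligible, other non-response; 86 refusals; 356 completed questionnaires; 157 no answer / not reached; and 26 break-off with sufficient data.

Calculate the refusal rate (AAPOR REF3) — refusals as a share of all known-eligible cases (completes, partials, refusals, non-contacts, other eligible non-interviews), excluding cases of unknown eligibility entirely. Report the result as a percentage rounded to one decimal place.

13.1%

Num = 86
Denom = 356 + 26 + 86 + 157 + 31 = 656
REF3 = 86 / 656 = 0.1311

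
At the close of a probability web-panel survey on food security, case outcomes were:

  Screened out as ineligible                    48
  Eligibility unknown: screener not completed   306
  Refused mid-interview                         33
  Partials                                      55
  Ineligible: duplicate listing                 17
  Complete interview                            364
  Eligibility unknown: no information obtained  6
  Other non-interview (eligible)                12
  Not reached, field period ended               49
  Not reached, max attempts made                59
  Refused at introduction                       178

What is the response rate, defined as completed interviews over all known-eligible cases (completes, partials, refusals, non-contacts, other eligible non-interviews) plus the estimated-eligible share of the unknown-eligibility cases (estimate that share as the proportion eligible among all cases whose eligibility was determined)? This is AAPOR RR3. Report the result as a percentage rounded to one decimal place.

35.1%

Declined to participate = 178 + 33 = 211
No contact after all attempts = 49 + 59 = 108
Eligibility not determined = 306 + 6 = 312
Not eligible = 48 + 17 = 65
Num → 364
Known eligible → 364 + 55 + 211 + 108 + 12 = 750
e = 750 / (750 + 65) = 750 / 815 = 0.9202
Eligible share of unknowns → 0.9202 × 312 = 287.10
Base → 750 + 287.10 = 1037.10
RR3 = 364 / 1037.10 = 0.3510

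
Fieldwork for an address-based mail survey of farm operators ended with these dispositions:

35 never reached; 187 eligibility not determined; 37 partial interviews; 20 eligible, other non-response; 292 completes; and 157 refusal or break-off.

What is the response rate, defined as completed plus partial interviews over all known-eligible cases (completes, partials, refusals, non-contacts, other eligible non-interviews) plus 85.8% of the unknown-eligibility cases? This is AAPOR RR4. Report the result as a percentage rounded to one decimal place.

46.9%

Numerator: 292 + 37 = 329
Known eligible: 292 + 37 + 157 + 35 + 20 = 541
e × U: 0.8580 × 187 = 160.45
Denominator: 541 + 160.45 = 701.45
RR4 = 329 / 701.45 = 0.4690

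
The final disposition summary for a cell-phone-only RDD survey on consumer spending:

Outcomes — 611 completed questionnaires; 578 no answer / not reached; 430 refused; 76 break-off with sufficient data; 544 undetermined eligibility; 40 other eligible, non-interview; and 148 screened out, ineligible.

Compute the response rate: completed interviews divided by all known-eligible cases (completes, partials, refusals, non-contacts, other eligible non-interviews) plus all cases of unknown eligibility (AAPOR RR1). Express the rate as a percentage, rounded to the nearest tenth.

26.8%

Numerator = 611
Denom = 611 + 76 + 430 + 578 + 40 + 544 = 2279
RR1 = 611 / 2279 = 0.2681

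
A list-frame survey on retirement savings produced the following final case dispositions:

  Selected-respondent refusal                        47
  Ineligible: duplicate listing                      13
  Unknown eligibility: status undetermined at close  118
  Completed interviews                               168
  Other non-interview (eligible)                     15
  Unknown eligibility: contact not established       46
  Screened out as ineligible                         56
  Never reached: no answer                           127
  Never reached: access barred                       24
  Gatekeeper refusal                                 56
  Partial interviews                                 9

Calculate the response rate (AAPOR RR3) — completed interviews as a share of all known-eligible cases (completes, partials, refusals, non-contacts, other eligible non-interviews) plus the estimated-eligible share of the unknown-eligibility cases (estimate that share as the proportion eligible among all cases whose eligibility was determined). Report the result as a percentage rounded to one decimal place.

28.6%

Refused = 56 + 47 = 103
No contact after all attempts = 127 + 24 = 151
Unknown eligibility = 46 + 118 = 164
Out of scope = 56 + 13 = 69
Num → 168
Determined eligible → 168 + 9 + 103 + 151 + 15 = 446
e = 446 / (446 + 69) = 446 / 515 = 0.8660
e × U → 0.8660 × 164 = 142.02
Base → 446 + 142.02 = 588.02
RR3 = 168 / 588.02 = 0.2857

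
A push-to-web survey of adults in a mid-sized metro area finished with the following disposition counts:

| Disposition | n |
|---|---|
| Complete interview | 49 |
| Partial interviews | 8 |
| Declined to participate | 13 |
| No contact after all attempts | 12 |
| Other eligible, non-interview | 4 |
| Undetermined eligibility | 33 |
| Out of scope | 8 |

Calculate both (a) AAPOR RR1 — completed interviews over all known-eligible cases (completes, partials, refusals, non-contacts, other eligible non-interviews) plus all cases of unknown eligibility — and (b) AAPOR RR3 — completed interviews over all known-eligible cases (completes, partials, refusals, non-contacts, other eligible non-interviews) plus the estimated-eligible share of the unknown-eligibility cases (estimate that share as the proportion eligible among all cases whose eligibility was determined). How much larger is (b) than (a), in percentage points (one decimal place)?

1.0

Numerator = 49
Denominator = 49 + 8 + 13 + 12 + 4 + 33 = 119
RR1 = 49 / 119 = 0.4118
Determined eligible = 49 + 8 + 13 + 12 + 4 = 86
e = 86 / (86 + 8) = 86 / 94 = 0.9149
Eligible share of unknowns = 0.9149 × 33 = 30.19
Denominator = 86 + 30.19 = 116.19
RR3 = 49 / 116.19 = 0.4217
Difference = 42.17 − 41.18 = 0.99 percentage points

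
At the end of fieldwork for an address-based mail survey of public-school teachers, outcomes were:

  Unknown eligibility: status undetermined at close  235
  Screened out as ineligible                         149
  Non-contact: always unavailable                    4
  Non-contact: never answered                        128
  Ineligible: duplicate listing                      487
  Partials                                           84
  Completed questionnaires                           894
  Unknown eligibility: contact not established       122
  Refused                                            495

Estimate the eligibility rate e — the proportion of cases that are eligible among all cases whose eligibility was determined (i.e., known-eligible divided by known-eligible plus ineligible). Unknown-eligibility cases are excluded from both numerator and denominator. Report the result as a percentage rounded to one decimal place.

71.6%

Non-contacts = 128 + 4 = 132
Unknown eligibility = 122 + 235 = 357
Screened out, ineligible = 149 + 487 = 636
Known eligible → 894 + 84 + 495 + 132 = 1605
e = 1605 / (1605 + 636) = 1605 / 2241 = 0.7162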